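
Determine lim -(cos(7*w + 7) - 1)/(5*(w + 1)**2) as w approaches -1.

Direct substitution gives 0/0.
Apply L'Hôpital: lim (-7*sin(7*w + 7))/(-10*w - 10), still 0/0.
After 2 applications of L'Hôpital's rule the quotient is (-49*cos(7*w + 7))/(-10); substituting w = -1 gives 49/10.

49/10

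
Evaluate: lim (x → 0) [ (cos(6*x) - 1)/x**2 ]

Direct substitution gives 0/0.
Apply L'Hôpital: lim (-6*sin(6*x))/(2*x), still 0/0.
After 2 applications of L'Hôpital's rule the quotient is (-36*cos(6*x))/(2); substituting x = 0 gives -18.

-18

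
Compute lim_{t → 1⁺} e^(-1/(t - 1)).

0

As t → 1⁺, -1/(t - 1) → −∞, so e^(-1/(t - 1)) → 0.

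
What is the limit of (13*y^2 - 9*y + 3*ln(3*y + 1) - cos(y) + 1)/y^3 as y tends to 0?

27

Substitution gives 0/0; apply L'Hôpital's rule 3 times.
After differentiating numerator and denominator 3 times the quotient is (-sin(y) + 162/(3*y + 1)^3)/(6); at y = 0 this is 27.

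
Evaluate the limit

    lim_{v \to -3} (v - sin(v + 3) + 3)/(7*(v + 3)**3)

1/42

Direct substitution gives 0/0.
Apply L'Hôpital: lim (1 - cos(v + 3))/(21*(v + 3)^2), still 0/0.
Apply L'Hôpital: lim (sin(v + 3))/(42*v + 126), still 0/0.
After 3 applications of L'Hôpital's rule the quotient is (cos(v + 3))/(42); substituting v = -3 gives 1/42.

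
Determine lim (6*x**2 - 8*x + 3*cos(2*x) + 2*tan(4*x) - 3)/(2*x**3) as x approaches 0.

64/3

Substitution gives 0/0; apply L'Hôpital's rule 3 times.
After differentiating numerator and denominator 3 times the quotient is (24*sin(2*x) + 768*tan(4*x)^4 + 1024*tan(4*x)^2 + 256)/(12); at x = 0 this is 64/3.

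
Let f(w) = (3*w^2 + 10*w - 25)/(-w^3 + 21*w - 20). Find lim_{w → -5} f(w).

10/27

Since w = -5 makes numerator and denominator zero, (w + 5) divides both.
Cancelling it gives (3*w - 5)/(-w^2 + 5*w - 4); now plug in w = -5 to get 10/27.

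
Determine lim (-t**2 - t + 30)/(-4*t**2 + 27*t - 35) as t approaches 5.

Since t = 5 makes numerator and denominator zero, (t - 5) divides both.
Cancelling it gives (-t - 6)/(7 - 4*t); now plug in t = 5 to get 11/13.

11/13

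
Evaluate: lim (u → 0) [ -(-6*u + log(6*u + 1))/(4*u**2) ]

Direct substitution gives 0/0.
Apply L'Hôpital: lim (-6 + 6/(6*u + 1))/(-8*u), still 0/0.
After 2 applications of L'Hôpital's rule the quotient is (-36/(6*u + 1)^2)/(-8); substituting u = 0 gives 9/2.

9/2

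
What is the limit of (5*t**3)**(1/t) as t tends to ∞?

Base → ∞ and exponent → 0: an ∞^0 form.
Take logs: (1/t)·ln(5·t^3) = (ln 5 + 3·ln t)/t → 0.
So the limit is e^0 = 1.

1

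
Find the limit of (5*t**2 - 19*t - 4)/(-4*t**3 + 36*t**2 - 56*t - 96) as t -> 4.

Since t = 4 makes numerator and denominator zero, (t - 4) divides both.
Cancelling it gives (5*t + 1)/(-4*t^2 + 20*t + 24); now plug in t = 4 to get 21/40.

21/40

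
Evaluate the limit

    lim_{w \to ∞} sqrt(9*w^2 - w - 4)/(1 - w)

-3

For large |w|, √(9*w^2 - w - 4) ≈ √9·|w| and the denominator ≈ -w.
Since w → +∞, |w| = w, giving √9/(-1) = -3.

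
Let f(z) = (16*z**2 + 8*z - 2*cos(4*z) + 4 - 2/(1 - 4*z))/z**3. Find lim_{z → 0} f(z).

Substitution gives 0/0 (the numerator vanishes to order 3).
Expand each term to order z^3: the coefficient of z^3 in -2·cos(4z) is 0 and in -2·1/(1 - 4z) is -128.
Lower-order terms cancel with the polynomial part, so the numerator is (-128)·z^3 + o(z^3), and the limit is (-128)/(1) = -128.

-128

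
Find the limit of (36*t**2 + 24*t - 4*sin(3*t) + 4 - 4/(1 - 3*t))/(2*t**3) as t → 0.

Substitution gives 0/0; apply L'Hôpital's rule 3 times.
After differentiating numerator and denominator 3 times the quotient is (108*cos(3*t) - 648/(3*t - 1)^4)/(12); at t = 0 this is -45.

-45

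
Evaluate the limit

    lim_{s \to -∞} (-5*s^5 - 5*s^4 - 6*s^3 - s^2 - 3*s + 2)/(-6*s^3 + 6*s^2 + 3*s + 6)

∞

The numerator has higher degree (5 > 3); the quotient behaves like (-5/(-6))·s^2 for large |s|.
As s → −∞ this diverges to ∞.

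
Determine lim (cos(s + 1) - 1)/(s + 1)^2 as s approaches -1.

-1/2

Direct substitution gives 0/0.
Apply L'Hôpital: lim (-sin(s + 1))/(2*s + 2), still 0/0.
After 2 applications of L'Hôpital's rule the quotient is (-cos(s + 1))/(2); substituting s = -1 gives -1/2.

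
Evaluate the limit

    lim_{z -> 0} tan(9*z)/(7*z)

Substitution gives 0/0.
Since tan(u)/u → 1 as u → 0, tan(9z)/(9z) → 1 and the limit is 9/7.

9/7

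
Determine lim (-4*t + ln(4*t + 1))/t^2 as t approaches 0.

Direct substitution gives 0/0.
Apply L'Hôpital: lim (-4 + 4/(4*t + 1))/(2*t), still 0/0.
After 2 applications of L'Hôpital's rule the quotient is (-16/(4*t + 1)^2)/(2); substituting t = 0 gives -8.

-8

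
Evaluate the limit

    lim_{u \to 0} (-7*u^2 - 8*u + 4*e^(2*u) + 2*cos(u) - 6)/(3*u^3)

16/9

Substitution gives 0/0 (the numerator vanishes to order 3).
Expand each term to order u^3: the coefficient of u^3 in 2·cos(u) is 0 and in 4·e^(2u) is 16/3.
Lower-order terms cancel with the polynomial part, so the numerator is (16/3)·u^3 + o(u^3), and the limit is (16/3)/(3) = 16/9.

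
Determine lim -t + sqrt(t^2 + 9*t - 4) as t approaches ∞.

An ∞ − ∞ form. Rationalising with the conjugate, the difference becomes (9t - 4) / (√(t^2 + 9*t - 4) + t).
For large t the denominator behaves like 2·t, so the quotient tends to 9/2 = 9/2.

9/2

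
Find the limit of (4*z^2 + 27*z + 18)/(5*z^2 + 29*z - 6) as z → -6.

Since z = -6 makes numerator and denominator zero, (z + 6) divides both.
Cancelling it gives (4*z + 3)/(5*z - 1); now plug in z = -6 to get 21/31.

21/31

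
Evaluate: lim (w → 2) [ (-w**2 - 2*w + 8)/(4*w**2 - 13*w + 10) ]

Since w = 2 makes numerator and denominator zero, (w - 2) divides both.
Cancelling it gives (-w - 4)/(4*w - 5); now plug in w = 2 to get -2.

-2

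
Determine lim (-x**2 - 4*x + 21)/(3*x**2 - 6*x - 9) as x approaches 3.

Since x = 3 makes numerator and denominator zero, (x - 3) divides both.
Cancelling it gives (-x - 7)/(3*x + 3); now plug in x = 3 to get -5/6.

-5/6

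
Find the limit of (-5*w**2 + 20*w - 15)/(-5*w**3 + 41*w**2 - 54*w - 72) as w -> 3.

At w = 3 both the top and bottom vanish — a removable singularity. Factoring out (w - 3) from each leaves (5 - 5*w)/(-5*w^2 + 26*w + 24), which at w = 3 equals -10/57.

-10/57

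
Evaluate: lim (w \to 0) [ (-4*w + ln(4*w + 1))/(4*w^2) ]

Direct substitution gives 0/0.
Apply L'Hôpital: lim (-4 + 4/(4*w + 1))/(8*w), still 0/0.
After 2 applications of L'Hôpital's rule the quotient is (-16/(4*w + 1)^2)/(8); substituting w = 0 gives -2.

-2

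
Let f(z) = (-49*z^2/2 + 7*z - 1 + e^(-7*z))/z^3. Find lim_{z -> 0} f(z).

-343/6

Direct substitution gives 0/0.
Apply L'Hôpital: lim (-49*z + 7 - 7*e^(-7*z))/(3*z^2), still 0/0.
Apply L'Hôpital: lim (-49 + 49*e^(-7*z))/(6*z), still 0/0.
After 3 applications of L'Hôpital's rule the quotient is (-343*e^(-7*z))/(6); substituting z = 0 gives -343/6.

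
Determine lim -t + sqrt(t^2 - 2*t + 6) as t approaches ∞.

-1

An ∞ − ∞ form. Rationalising with the conjugate, the difference becomes (-2t + 6) / (√(t^2 - 2*t + 6) + t).
For large t the denominator behaves like 2·t, so the quotient tends to -2/2 = -1.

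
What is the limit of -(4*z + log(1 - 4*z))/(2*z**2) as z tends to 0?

Direct substitution gives 0/0.
Apply L'Hôpital: lim (4 - 4/(1 - 4*z))/(-4*z), still 0/0.
After 2 applications of L'Hôpital's rule the quotient is (-16/(1 - 4*z)^2)/(-4); substituting z = 0 gives 4.

4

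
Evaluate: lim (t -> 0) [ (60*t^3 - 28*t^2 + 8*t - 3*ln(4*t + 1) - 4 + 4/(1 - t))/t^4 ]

196

Substitution gives 0/0; apply L'Hôpital's rule 4 times.
After differentiating numerator and denominator 4 times the quotient is (4608/(4*t + 1)^4 - 96/(t - 1)^5)/(24); at t = 0 this is 196.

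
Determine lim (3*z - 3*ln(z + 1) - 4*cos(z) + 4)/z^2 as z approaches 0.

Substitution gives 0/0; apply L'Hôpital's rule 2 times.
After differentiating numerator and denominator 2 times the quotient is (4*cos(z) + 3/(z + 1)^2)/(2); at z = 0 this is 7/2.

7/2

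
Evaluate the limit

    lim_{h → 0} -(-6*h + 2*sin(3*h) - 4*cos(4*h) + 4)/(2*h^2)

Substitution gives 0/0; apply L'Hôpital's rule 2 times.
After differentiating numerator and denominator 2 times the quotient is (-18*sin(3*h) + 64*cos(4*h))/(-4); at h = 0 this is -16.

-16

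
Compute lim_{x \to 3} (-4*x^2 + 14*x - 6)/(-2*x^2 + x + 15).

10/11

Direct substitution gives 0/0, so factor. Both numerator and denominator have (x - 3) as a factor.
After cancelling, the expression reduces to (2 - 4*x)/(-2*x - 5).
Substituting x = 3 gives 10/11.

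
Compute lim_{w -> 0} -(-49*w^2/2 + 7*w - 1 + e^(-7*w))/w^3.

Direct substitution gives 0/0.
Apply L'Hôpital: lim (-49*w + 7 - 7*e^(-7*w))/(-3*w^2), still 0/0.
Apply L'Hôpital: lim (-49 + 49*e^(-7*w))/(-6*w), still 0/0.
After 3 applications of L'Hôpital's rule the quotient is (-343*e^(-7*w))/(-6); substituting w = 0 gives 343/6.

343/6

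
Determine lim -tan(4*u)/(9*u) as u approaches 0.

-4/9

Substitution gives 0/0.
Since tan(θ)/θ → 1 as θ → 0, tan(4u)/(4u) → 1 and the limit is 4/(-9) = -4/9.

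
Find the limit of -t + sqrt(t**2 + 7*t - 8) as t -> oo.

An ∞ − ∞ form. Rationalising with the conjugate, the difference becomes (7t - 8) / (√(t^2 + 7*t - 8) + t).
For large t the denominator behaves like 2·t, so the quotient tends to 7/2 = 7/2.

7/2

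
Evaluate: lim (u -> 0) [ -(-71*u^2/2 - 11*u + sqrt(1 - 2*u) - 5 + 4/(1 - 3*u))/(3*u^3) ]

Substitution gives 0/0; apply L'Hôpital's rule 3 times.
After differentiating numerator and denominator 3 times the quotient is (648/(3*u - 1)^4 - 3/(1 - 2*u)^(5/2))/(-18); at u = 0 this is -215/6.

-215/6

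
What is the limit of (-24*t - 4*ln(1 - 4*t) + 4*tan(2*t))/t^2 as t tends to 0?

32

Substitution gives 0/0 (the numerator vanishes to order 2).
Expand each term to order t^2: the coefficient of t^2 in -4·ln(1 - 4t) is 32 and in 4·tan(2t) is 0.
Lower-order terms cancel with the polynomial part, so the numerator is (32)·t^2 + o(t^2), and the limit is (32)/(1) = 32.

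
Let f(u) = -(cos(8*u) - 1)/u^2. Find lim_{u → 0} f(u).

Direct substitution gives 0/0.
Apply L'Hôpital: lim (-8*sin(8*u))/(-2*u), still 0/0.
After 2 applications of L'Hôpital's rule the quotient is (-64*cos(8*u))/(-2); substituting u = 0 gives 32.

32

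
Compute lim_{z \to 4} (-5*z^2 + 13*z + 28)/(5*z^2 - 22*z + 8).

Since z = 4 makes numerator and denominator zero, (z - 4) divides both.
Cancelling it gives (-5*z - 7)/(5*z - 2); now plug in z = 4 to get -3/2.

-3/2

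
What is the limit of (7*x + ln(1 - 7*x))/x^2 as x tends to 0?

-49/2

Direct substitution gives 0/0.
Apply L'Hôpital: lim (7 - 7/(1 - 7*x))/(2*x), still 0/0.
After 2 applications of L'Hôpital's rule the quotient is (-49/(1 - 7*x)^2)/(2); substituting x = 0 gives -49/2.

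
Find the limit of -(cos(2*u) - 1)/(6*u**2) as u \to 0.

Direct substitution gives 0/0.
Apply L'Hôpital: lim (-2*sin(2*u))/(-12*u), still 0/0.
After 2 applications of L'Hôpital's rule the quotient is (-4*cos(2*u))/(-12); substituting u = 0 gives 1/3.

1/3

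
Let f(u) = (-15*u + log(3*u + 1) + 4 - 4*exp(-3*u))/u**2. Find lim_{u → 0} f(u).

-45/2

Substitution gives 0/0 (the numerator vanishes to order 2).
Expand each term to order u^2: the coefficient of u^2 in ln(1 + 3u) is -9/2 and in -4·e^(-3u) is -18.
Lower-order terms cancel with the polynomial part, so the numerator is (-45/2)·u^2 + o(u^2), and the limit is (-45/2)/(1) = -45/2.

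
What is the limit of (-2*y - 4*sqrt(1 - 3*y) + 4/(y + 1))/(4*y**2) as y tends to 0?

Substitution gives 0/0; apply L'Hôpital's rule 2 times.
After differentiating numerator and denominator 2 times the quotient is (8/(y + 1)^3 + 9/(1 - 3*y)^(3/2))/(8); at y = 0 this is 17/8.

17/8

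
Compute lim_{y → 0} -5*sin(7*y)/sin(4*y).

-35/4

Substitution gives 0/0.
Divide numerator and denominator by y: sin(7y)/y → 7 and sin(4y)/y → 4, so the limit is -5·7/4 = -35/4.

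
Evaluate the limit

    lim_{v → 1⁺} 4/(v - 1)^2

∞

As v → 1⁺, (v - 1) → 0⁺, so (v - 1)^2 → 0⁺ and 4/(v - 1)^2 → ∞.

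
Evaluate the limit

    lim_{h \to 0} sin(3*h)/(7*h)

Substitution gives 0/0.
Write it as (3/7)·sin(3h)/(3h); since sin(u)/u → 1, the limit is 3/7.

3/7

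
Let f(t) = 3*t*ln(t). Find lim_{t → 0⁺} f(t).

This is a 0·(−∞) form. Rewrite as 3·ln(t) / t^(−1) and apply L'Hôpital:
the derivative quotient is 3·(1/t) / (−1·t^(−2)) = (-3/1)·t^1 → 0.

0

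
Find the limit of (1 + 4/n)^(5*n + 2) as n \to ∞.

e^(20)

Let L be the limit and take ln: ln L = lim (5n + 2)·ln(1 + 4/n) = lim (5n + 2)·(4/n + O(1/n²)) = 20.
Hence L = e^(20).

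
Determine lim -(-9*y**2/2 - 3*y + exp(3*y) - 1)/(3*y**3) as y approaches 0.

Direct substitution gives 0/0.
Apply L'Hôpital: lim (-9*y + 3*e^(3*y) - 3)/(-9*y^2), still 0/0.
Apply L'Hôpital: lim (9*e^(3*y) - 9)/(-18*y), still 0/0.
After 3 applications of L'Hôpital's rule the quotient is (27*e^(3*y))/(-18); substituting y = 0 gives -3/2.

-3/2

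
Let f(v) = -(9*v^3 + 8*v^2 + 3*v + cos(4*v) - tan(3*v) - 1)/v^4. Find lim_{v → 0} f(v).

Substitution gives 0/0 (the numerator vanishes to order 4).
Expand each term to order v^4: the coefficient of v^4 in cos(4v) is 32/3 and in −tan(3v) is 0.
Lower-order terms cancel with the polynomial part, so the numerator is (32/3)·v^4 + o(v^4), and the limit is (32/3)/(-1) = -32/3.

-32/3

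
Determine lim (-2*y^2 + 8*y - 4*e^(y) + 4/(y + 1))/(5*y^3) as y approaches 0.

-14/15

Substitution gives 0/0; apply L'Hôpital's rule 3 times.
After differentiating numerator and denominator 3 times the quotient is (-4*e^(y) - 24/(y + 1)^4)/(30); at y = 0 this is -14/15.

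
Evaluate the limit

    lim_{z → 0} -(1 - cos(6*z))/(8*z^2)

-9/4

Substitution gives 0/0.
Use (1 − cos u)/u² → 1/2 with u = 6z: the limit is 6²/(2·(-8)) = -9/4.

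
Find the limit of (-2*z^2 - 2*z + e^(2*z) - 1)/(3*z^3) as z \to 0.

Direct substitution gives 0/0.
Apply L'Hôpital: lim (-4*z + 2*e^(2*z) - 2)/(9*z^2), still 0/0.
Apply L'Hôpital: lim (4*e^(2*z) - 4)/(18*z), still 0/0.
After 3 applications of L'Hôpital's rule the quotient is (8*e^(2*z))/(18); substituting z = 0 gives 4/9.

4/9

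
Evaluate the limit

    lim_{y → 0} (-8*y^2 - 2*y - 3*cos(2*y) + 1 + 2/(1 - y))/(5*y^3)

Substitution gives 0/0 (the numerator vanishes to order 3).
Expand each term to order y^3: the coefficient of y^3 in 2·1/(1 - y) is 2 and in -3·cos(2y) is 0.
Lower-order terms cancel with the polynomial part, so the numerator is (2)·y^3 + o(y^3), and the limit is (2)/(5) = 2/5.

2/5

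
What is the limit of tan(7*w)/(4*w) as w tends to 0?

Substitution gives 0/0.
Since tan(u)/u → 1 as u → 0, tan(7w)/(7w) → 1 and the limit is 7/4.

7/4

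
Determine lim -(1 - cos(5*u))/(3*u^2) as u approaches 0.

Substitution gives 0/0.
Use (1 − cos θ)/θ² → 1/2 with θ = 5u: the limit is 5²/(2·(-3)) = -25/6.

-25/6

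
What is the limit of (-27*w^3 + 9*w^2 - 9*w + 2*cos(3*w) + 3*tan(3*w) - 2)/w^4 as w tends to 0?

27/4

Substitution gives 0/0; apply L'Hôpital's rule 4 times.
After differentiating numerator and denominator 4 times the quotient is (162*cos(3*w) + 5832*tan(3*w)^5 + 9720*tan(3*w)^3 + 3888*tan(3*w))/(24); at w = 0 this is 27/4.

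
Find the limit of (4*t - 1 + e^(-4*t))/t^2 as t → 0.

8

Direct substitution gives 0/0.
Apply L'Hôpital: lim (4 - 4*e^(-4*t))/(2*t), still 0/0.
After 2 applications of L'Hôpital's rule the quotient is (16*e^(-4*t))/(2); substituting t = 0 gives 8.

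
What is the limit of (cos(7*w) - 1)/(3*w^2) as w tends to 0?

-49/6

Direct substitution gives 0/0.
Apply L'Hôpital: lim (-7*sin(7*w))/(6*w), still 0/0.
After 2 applications of L'Hôpital's rule the quotient is (-49*cos(7*w))/(6); substituting w = 0 gives -49/6.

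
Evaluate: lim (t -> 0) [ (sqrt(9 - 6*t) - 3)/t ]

Substitution gives 0/0. Multiply numerator and denominator by the conjugate √(9 - 6t) + √9.
The numerator becomes (9 - 6t) − 9 = -6t, so the expression simplifies to -6/(√(9 - 6t) + √9).
Letting t → 0 gives -6/(2√9) = -1.

-1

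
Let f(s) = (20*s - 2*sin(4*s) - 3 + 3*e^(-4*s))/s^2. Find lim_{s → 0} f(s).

Substitution gives 0/0; apply L'Hôpital's rule 2 times.
After differentiating numerator and denominator 2 times the quotient is (32*sin(4*s) + 48*e^(-4*s))/(2); at s = 0 this is 24.

24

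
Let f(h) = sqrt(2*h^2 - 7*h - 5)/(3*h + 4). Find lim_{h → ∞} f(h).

√(2)/3

For large |h|, √(2*h^2 - 7*h - 5) ≈ √2·|h| and the denominator ≈ 3h.
Since h → +∞, |h| = h, giving √2/(3) = √(2)/3.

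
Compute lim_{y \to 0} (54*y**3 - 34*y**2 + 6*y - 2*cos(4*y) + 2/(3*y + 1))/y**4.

Substitution gives 0/0 (the numerator vanishes to order 4).
Expand each term to order y^4: the coefficient of y^4 in 2·1/(1 + 3y) is 162 and in -2·cos(4y) is -64/3.
Lower-order terms cancel with the polynomial part, so the numerator is (422/3)·y^4 + o(y^4), and the limit is (422/3)/(1) = 422/3.

422/3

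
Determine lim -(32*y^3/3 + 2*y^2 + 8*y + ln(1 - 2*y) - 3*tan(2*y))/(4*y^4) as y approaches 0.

1

Substitution gives 0/0; apply L'Hôpital's rule 4 times.
After differentiating numerator and denominator 4 times the quotient is (-384*tan(2*y)^3/cos(2*y)^2 - 768*tan(2*y)/cos(2*y)^4 - 96/(2*y - 1)^4)/(-96); at y = 0 this is 1.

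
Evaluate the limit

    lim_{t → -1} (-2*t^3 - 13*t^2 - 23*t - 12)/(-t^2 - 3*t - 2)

3

At t = -1 both the top and bottom vanish — a removable singularity. Factoring out (t + 1) from each leaves (-2*t^2 - 11*t - 12)/(-t - 2), which at t = -1 equals 3.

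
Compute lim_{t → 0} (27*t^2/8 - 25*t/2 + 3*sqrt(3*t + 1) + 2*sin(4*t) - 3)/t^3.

-781/48

Substitution gives 0/0; apply L'Hôpital's rule 3 times.
After differentiating numerator and denominator 3 times the quotient is (-128*cos(4*t) + 243/(8*(3*t + 1)^(5/2)))/(6); at t = 0 this is -781/48.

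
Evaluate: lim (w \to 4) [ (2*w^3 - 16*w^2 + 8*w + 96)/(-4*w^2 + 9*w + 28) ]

24/23

At w = 4 both the top and bottom vanish — a removable singularity. Factoring out (w - 4) from each leaves (2*w^2 - 8*w - 24)/(-4*w - 7), which at w = 4 equals 24/23.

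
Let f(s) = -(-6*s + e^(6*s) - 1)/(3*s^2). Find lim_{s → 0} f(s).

-6

Direct substitution gives 0/0.
Apply L'Hôpital: lim (6*e^(6*s) - 6)/(-6*s), still 0/0.
After 2 applications of L'Hôpital's rule the quotient is (36*e^(6*s))/(-6); substituting s = 0 gives -6.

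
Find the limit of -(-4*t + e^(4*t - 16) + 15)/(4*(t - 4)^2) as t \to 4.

Direct substitution gives 0/0.
Apply L'Hôpital: lim (4*e^(4*t - 16) - 4)/(32 - 8*t), still 0/0.
After 2 applications of L'Hôpital's rule the quotient is (16*e^(4*t - 16))/(-8); substituting t = 4 gives -2.

-2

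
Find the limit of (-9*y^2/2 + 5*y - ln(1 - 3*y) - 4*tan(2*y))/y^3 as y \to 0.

-5/3

Substitution gives 0/0 (the numerator vanishes to order 3).
Expand each term to order y^3: the coefficient of y^3 in -4·tan(2y) is -32/3 and in −ln(1 - 3y) is 9.
Lower-order terms cancel with the polynomial part, so the numerator is (-5/3)·y^3 + o(y^3), and the limit is (-5/3)/(1) = -5/3.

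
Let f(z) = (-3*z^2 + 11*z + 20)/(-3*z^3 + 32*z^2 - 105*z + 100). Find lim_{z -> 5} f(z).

19/10

At z = 5 both the top and bottom vanish — a removable singularity. Factoring out (z - 5) from each leaves (-3*z - 4)/(-3*z^2 + 17*z - 20), which at z = 5 equals 19/10.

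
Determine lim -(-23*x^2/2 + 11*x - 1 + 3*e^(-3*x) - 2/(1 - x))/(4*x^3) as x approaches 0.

Substitution gives 0/0 (the numerator vanishes to order 3).
Expand each term to order x^3: the coefficient of x^3 in -2·1/(1 - x) is -2 and in 3·e^(-3x) is -27/2.
Lower-order terms cancel with the polynomial part, so the numerator is (-31/2)·x^3 + o(x^3), and the limit is (-31/2)/(-4) = 31/8.

31/8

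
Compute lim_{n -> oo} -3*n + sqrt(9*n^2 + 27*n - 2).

An ∞ − ∞ form. Rationalising with the conjugate, the difference becomes (27n - 2) / (√(9*n^2 + 27*n - 2) + 3n).
For large n the denominator behaves like 2·3n, so the quotient tends to 27/6 = 9/2.

9/2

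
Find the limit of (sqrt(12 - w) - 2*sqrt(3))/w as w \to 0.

Substitution gives 0/0. Multiply numerator and denominator by the conjugate √(12 - w) + √12.
The numerator becomes (12 - w) − 12 = -w, so the expression simplifies to -1/(√(12 - w) + √12).
Letting w → 0 gives -1/(2√12) = -√(3)/12.

-√(3)/12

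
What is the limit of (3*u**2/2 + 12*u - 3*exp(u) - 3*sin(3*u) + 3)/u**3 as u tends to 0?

Substitution gives 0/0 (the numerator vanishes to order 3).
Expand each term to order u^3: the coefficient of u^3 in -3·sin(3u) is 27/2 and in -3·e^(u) is -1/2.
Lower-order terms cancel with the polynomial part, so the numerator is (13)·u^3 + o(u^3), and the limit is (13)/(1) = 13.

13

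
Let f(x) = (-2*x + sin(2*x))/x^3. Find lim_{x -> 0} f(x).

-4/3

Direct substitution gives 0/0.
Apply L'Hôpital: lim (2*cos(2*x) - 2)/(3*x^2), still 0/0.
Apply L'Hôpital: lim (-4*sin(2*x))/(6*x), still 0/0.
After 3 applications of L'Hôpital's rule the quotient is (-8*cos(2*x))/(6); substituting x = 0 gives -4/3.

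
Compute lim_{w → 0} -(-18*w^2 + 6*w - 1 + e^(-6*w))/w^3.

36

Direct substitution gives 0/0.
Apply L'Hôpital: lim (-36*w + 6 - 6*e^(-6*w))/(-3*w^2), still 0/0.
Apply L'Hôpital: lim (-36 + 36*e^(-6*w))/(-6*w), still 0/0.
After 3 applications of L'Hôpital's rule the quotient is (-216*e^(-6*w))/(-6); substituting w = 0 gives 36.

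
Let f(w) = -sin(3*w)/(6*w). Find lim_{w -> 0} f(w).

Substitution gives 0/0.
Write it as (3/(-6))·sin(3w)/(3w); since sin(u)/u → 1, the limit is -1/2.

-1/2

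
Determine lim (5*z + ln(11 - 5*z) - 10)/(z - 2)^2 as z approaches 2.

-25/2

Direct substitution gives 0/0.
Apply L'Hôpital: lim (5 - 5/(11 - 5*z))/(2*z - 4), still 0/0.
After 2 applications of L'Hôpital's rule the quotient is (-25/(11 - 5*z)^2)/(2); substituting z = 2 gives -25/2.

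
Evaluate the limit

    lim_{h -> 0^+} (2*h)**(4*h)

Base → 0⁺ and exponent → 0⁺: a 0^0 form.
Take logs: 4h·ln(2h). This is 0·(−∞); rewriting as ln(2h)/(1/(4h)) and applying L'Hôpital gives 0.
Hence the limit is e^0 = 1.

1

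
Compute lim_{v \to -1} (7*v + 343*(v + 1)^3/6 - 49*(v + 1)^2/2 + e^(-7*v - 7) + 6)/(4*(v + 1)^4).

2401/96

Direct substitution gives 0/0.
Apply L'Hôpital: lim (-49*v + 343*(v + 1)^2/2 - 7*e^(-7*v - 7) - 42)/(16*(v + 1)^3), still 0/0.
Apply L'Hôpital: lim (343*v + 49*e^(-7*v - 7) + 294)/(48*(v + 1)^2), still 0/0.
Apply L'Hôpital: lim (343 - 343*e^(-7*v - 7))/(96*v + 96), still 0/0.
After 4 applications of L'Hôpital's rule the quotient is (2401*e^(-7*v - 7))/(96); substituting v = -1 gives 2401/96.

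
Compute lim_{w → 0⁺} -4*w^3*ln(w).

This is a 0·(−∞) form. Rewrite as -4·ln(w) / w^(−3) and apply L'Hôpital:
the derivative quotient is -4·(1/w) / (−3·w^(−4)) = (4/3)·w^3 → 0.

0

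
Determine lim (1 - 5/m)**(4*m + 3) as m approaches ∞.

Write it as [(1 - 5/m)^m]^(4) · (1 - 5/m)^(3). The bracketed term tends to e^(-5) and the second factor to 1, so the limit is e^(-20).

e^(-20)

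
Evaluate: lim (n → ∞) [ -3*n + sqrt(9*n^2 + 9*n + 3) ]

3/2

An ∞ − ∞ form. Rationalising with the conjugate, the difference becomes (9n + 3) / (√(9*n^2 + 9*n + 3) + 3n).
For large n the denominator behaves like 2·3n, so the quotient tends to 9/6 = 3/2.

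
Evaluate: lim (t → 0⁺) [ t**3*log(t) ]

This is a 0·(−∞) form. Rewrite as 1·ln(t) / t^(−3) and apply L'Hôpital:
the derivative quotient is 1·(1/t) / (−3·t^(−4)) = (-1/3)·t^3 → 0.

0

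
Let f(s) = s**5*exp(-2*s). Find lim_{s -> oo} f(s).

Write as s^5/e^{2s}, an ∞/∞ form.
Exponential growth dominates any polynomial, so repeated L'Hôpital (or the standard result) gives 0.

0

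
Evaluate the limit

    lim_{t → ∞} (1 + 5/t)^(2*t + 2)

e^(10)

Let L be the limit and take ln: ln L = lim (2t + 2)·ln(1 + 5/t) = lim (2t + 2)·(5/t + O(1/t²)) = 10.
Hence L = e^(10).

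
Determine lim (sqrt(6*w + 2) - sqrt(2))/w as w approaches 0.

3*√(2)/2

A 0/0 form; rationalise with √(2 + 6w) + √2. This collapses the numerator to 6w, leaving 6/(√(2 + 6w) + √2) → 6/(2√2) = 3*√(2)/2.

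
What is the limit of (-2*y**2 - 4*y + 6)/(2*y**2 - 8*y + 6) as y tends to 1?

Direct substitution gives 0/0, so factor. Both numerator and denominator have (y - 1) as a factor.
After cancelling, the expression reduces to (-2*y - 6)/(2*y - 6).
Substituting y = 1 gives 2.

2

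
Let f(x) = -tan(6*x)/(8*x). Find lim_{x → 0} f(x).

Substitution gives 0/0.
Since tan(u)/u → 1 as u → 0, tan(6x)/(6x) → 1 and the limit is 6/(-8) = -3/4.

-3/4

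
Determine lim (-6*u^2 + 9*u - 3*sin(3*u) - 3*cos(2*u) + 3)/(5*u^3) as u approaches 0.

Substitution gives 0/0 (the numerator vanishes to order 3).
Expand each term to order u^3: the coefficient of u^3 in -3·cos(2u) is 0 and in -3·sin(3u) is 27/2.
Lower-order terms cancel with the polynomial part, so the numerator is (27/2)·u^3 + o(u^3), and the limit is (27/2)/(5) = 27/10.

27/10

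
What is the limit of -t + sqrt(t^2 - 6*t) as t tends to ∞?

This has the form ∞ − ∞. Multiply and divide by the conjugate √(t^2 - 6*t) + t.
That gives (-6t) / (√(t^2 - 6*t) + t).
Divide numerator and denominator by t: the limit is -6/(2·1) = -3.

-3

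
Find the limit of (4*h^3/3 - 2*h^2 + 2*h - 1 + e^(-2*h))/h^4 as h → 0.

Direct substitution gives 0/0.
Apply L'Hôpital: lim (4*h^2 - 4*h + 2 - 2*e^(-2*h))/(4*h^3), still 0/0.
Apply L'Hôpital: lim (8*h - 4 + 4*e^(-2*h))/(12*h^2), still 0/0.
Apply L'Hôpital: lim (8 - 8*e^(-2*h))/(24*h), still 0/0.
After 4 applications of L'Hôpital's rule the quotient is (16*e^(-2*h))/(24); substituting h = 0 gives 2/3.

2/3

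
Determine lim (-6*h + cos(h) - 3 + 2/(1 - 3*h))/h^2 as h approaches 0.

35/2

Substitution gives 0/0 (the numerator vanishes to order 2).
Expand each term to order h^2: the coefficient of h^2 in cos(h) is -1/2 and in 2·1/(1 - 3h) is 18.
Lower-order terms cancel with the polynomial part, so the numerator is (35/2)·h^2 + o(h^2), and the limit is (35/2)/(1) = 35/2.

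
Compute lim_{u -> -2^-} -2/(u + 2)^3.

∞

As u → -2⁻, (u + 2) → 0⁻, so (u + 2)^3 → 0⁻ and -2/(u + 2)^3 → ∞.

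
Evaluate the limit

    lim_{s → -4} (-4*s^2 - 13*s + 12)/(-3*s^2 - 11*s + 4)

19/13

Since s = -4 makes numerator and denominator zero, (s + 4) divides both.
Cancelling it gives (3 - 4*s)/(1 - 3*s); now plug in s = -4 to get 19/13.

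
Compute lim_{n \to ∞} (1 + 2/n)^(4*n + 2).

Let L be the limit and take ln: ln L = lim (4n + 2)·ln(1 + 2/n) = lim (4n + 2)·(2/n + O(1/n²)) = 8.
Hence L = e^(8).

e^(8)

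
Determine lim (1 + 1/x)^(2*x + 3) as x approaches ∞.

The base → 1 and the exponent → ∞: a 1^∞ form.
Take logarithms: (2x + 3)·ln(1 + 1/x). Since ln(1+u) ~ u for small u, this behaves like (2x)·(1/x) → 2.
So the limit is e^(2).

e^(2)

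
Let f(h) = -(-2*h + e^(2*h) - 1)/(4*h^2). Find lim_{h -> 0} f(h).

-1/2

Direct substitution gives 0/0.
Apply L'Hôpital: lim (2*e^(2*h) - 2)/(-8*h), still 0/0.
After 2 applications of L'Hôpital's rule the quotient is (4*e^(2*h))/(-8); substituting h = 0 gives -1/2.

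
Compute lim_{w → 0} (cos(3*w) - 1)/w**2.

Direct substitution gives 0/0.
Apply L'Hôpital: lim (-3*sin(3*w))/(2*w), still 0/0.
After 2 applications of L'Hôpital's rule the quotient is (-9*cos(3*w))/(2); substituting w = 0 gives -9/2.

-9/2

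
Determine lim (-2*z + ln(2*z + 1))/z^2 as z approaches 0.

Direct substitution gives 0/0.
Apply L'Hôpital: lim (-2 + 2/(2*z + 1))/(2*z), still 0/0.
After 2 applications of L'Hôpital's rule the quotient is (-4/(2*z + 1)^2)/(2); substituting z = 0 gives -2.

-2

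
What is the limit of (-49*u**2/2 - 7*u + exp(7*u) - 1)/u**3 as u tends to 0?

343/6

Direct substitution gives 0/0.
Apply L'Hôpital: lim (-49*u + 7*e^(7*u) - 7)/(3*u^2), still 0/0.
Apply L'Hôpital: lim (49*e^(7*u) - 49)/(6*u), still 0/0.
After 3 applications of L'Hôpital's rule the quotient is (343*e^(7*u))/(6); substituting u = 0 gives 343/6.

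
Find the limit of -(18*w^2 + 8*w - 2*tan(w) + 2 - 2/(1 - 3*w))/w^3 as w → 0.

164/3

Substitution gives 0/0; apply L'Hôpital's rule 3 times.
After differentiating numerator and denominator 3 times the quotient is (8/cos(w)^2 - 12/cos(w)^4 - 324/(3*w - 1)^4)/(-6); at w = 0 this is 164/3.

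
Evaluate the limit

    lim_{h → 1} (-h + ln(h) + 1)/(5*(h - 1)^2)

-1/10

Direct substitution gives 0/0.
Apply L'Hôpital: lim (-1 + 1/h)/(10*h - 10), still 0/0.
After 2 applications of L'Hôpital's rule the quotient is (-1/h^2)/(10); substituting h = 1 gives -1/10.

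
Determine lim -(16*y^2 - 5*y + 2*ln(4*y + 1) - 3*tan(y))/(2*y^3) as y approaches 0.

-125/6

Substitution gives 0/0 (the numerator vanishes to order 3).
Expand each term to order y^3: the coefficient of y^3 in -3·tan(y) is -1 and in 2·ln(1 + 4y) is 128/3.
Lower-order terms cancel with the polynomial part, so the numerator is (125/3)·y^3 + o(y^3), and the limit is (125/3)/(-2) = -125/6.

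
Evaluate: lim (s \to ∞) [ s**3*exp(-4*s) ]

0

Write as s^3/e^{4s}, an ∞/∞ form.
Exponential growth dominates any polynomial, so repeated L'Hôpital (or the standard result) gives 0.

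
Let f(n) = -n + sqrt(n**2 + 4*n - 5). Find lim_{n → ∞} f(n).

This has the form ∞ − ∞. Multiply and divide by the conjugate √(n^2 + 4*n - 5) + n.
That gives (4n - 5) / (√(n^2 + 4*n - 5) + n).
Divide numerator and denominator by n: the limit is 4/(2·1) = 2.

2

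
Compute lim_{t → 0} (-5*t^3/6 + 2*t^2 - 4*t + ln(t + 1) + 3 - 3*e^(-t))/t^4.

-3/8

Substitution gives 0/0; apply L'Hôpital's rule 4 times.
After differentiating numerator and denominator 4 times the quotient is (-3*e^(-t) - 6/(t + 1)^4)/(24); at t = 0 this is -3/8.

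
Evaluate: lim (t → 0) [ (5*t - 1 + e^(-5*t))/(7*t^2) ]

25/14

Direct substitution gives 0/0.
Apply L'Hôpital: lim (5 - 5*e^(-5*t))/(14*t), still 0/0.
After 2 applications of L'Hôpital's rule the quotient is (25*e^(-5*t))/(14); substituting t = 0 gives 25/14.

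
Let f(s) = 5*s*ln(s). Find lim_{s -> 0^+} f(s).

This is a 0·(−∞) form. Rewrite as 5·ln(s) / s^(−1) and apply L'Hôpital:
the derivative quotient is 5·(1/s) / (−1·s^(−2)) = (-5/1)·s^1 → 0.

0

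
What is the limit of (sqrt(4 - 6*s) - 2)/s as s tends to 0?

-3/2

Substitution gives 0/0. Multiply numerator and denominator by the conjugate √(4 - 6s) + √4.
The numerator becomes (4 - 6s) − 4 = -6s, so the expression simplifies to -6/(√(4 - 6s) + √4).
Letting s → 0 gives -6/(2√4) = -3/2.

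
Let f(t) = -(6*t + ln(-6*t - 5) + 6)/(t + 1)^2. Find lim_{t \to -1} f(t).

Direct substitution gives 0/0.
Apply L'Hôpital: lim (6 - 6/(-6*t - 5))/(-2*t - 2), still 0/0.
After 2 applications of L'Hôpital's rule the quotient is (-36/(-6*t - 5)^2)/(-2); substituting t = -1 gives 18.

18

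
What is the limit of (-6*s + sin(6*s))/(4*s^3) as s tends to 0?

-9

Direct substitution gives 0/0.
Apply L'Hôpital: lim (6*cos(6*s) - 6)/(12*s^2), still 0/0.
Apply L'Hôpital: lim (-36*sin(6*s))/(24*s), still 0/0.
After 3 applications of L'Hôpital's rule the quotient is (-216*cos(6*s))/(24); substituting s = 0 gives -9.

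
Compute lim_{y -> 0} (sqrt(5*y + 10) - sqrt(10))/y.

√(10)/4

Substitution gives 0/0. Multiply numerator and denominator by the conjugate √(10 + 5y) + √10.
The numerator becomes (10 + 5y) − 10 = 5y, so the expression simplifies to 5/(√(10 + 5y) + √10).
Letting y → 0 gives 5/(2√10) = √(10)/4.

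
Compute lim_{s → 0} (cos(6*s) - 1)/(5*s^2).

-18/5

Direct substitution gives 0/0.
Apply L'Hôpital: lim (-6*sin(6*s))/(10*s), still 0/0.
After 2 applications of L'Hôpital's rule the quotient is (-36*cos(6*s))/(10); substituting s = 0 gives -18/5.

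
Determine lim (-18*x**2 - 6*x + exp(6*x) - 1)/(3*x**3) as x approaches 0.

Direct substitution gives 0/0.
Apply L'Hôpital: lim (-36*x + 6*e^(6*x) - 6)/(9*x^2), still 0/0.
Apply L'Hôpital: lim (36*e^(6*x) - 36)/(18*x), still 0/0.
After 3 applications of L'Hôpital's rule the quotient is (216*e^(6*x))/(18); substituting x = 0 gives 12.

12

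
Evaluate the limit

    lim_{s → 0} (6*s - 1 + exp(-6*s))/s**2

Direct substitution gives 0/0.
Apply L'Hôpital: lim (6 - 6*e^(-6*s))/(2*s), still 0/0.
After 2 applications of L'Hôpital's rule the quotient is (36*e^(-6*s))/(2); substituting s = 0 gives 18.

18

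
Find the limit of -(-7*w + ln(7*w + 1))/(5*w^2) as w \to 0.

49/10

Direct substitution gives 0/0.
Apply L'Hôpital: lim (-7 + 7/(7*w + 1))/(-10*w), still 0/0.
After 2 applications of L'Hôpital's rule the quotient is (-49/(7*w + 1)^2)/(-10); substituting w = 0 gives 49/10.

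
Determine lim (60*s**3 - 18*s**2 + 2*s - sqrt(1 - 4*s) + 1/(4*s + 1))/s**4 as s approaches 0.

266

Substitution gives 0/0; apply L'Hôpital's rule 4 times.
After differentiating numerator and denominator 4 times the quotient is (6144/(4*s + 1)^5 + 240/(1 - 4*s)^(7/2))/(24); at s = 0 this is 266.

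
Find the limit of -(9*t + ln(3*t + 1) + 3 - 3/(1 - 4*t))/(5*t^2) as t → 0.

21/2

Substitution gives 0/0 (the numerator vanishes to order 2).
Expand each term to order t^2: the coefficient of t^2 in ln(1 + 3t) is -9/2 and in -3·1/(1 - 4t) is -48.
Lower-order terms cancel with the polynomial part, so the numerator is (-105/2)·t^2 + o(t^2), and the limit is (-105/2)/(-5) = 21/2.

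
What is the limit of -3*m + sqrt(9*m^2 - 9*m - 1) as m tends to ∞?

This has the form ∞ − ∞. Multiply and divide by the conjugate √(9*m^2 - 9*m - 1) + 3m.
That gives (-9m - 1) / (√(9*m^2 - 9*m - 1) + 3m).
Divide numerator and denominator by m: the limit is -9/(2·3) = -3/2.

-3/2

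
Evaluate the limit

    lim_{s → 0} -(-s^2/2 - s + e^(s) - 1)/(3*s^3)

-1/18

Direct substitution gives 0/0.
Apply L'Hôpital: lim (-s + e^(s) - 1)/(-9*s^2), still 0/0.
Apply L'Hôpital: lim (e^(s) - 1)/(-18*s), still 0/0.
After 3 applications of L'Hôpital's rule the quotient is (e^(s))/(-18); substituting s = 0 gives -1/18.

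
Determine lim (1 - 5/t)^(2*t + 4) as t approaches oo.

e^(-10)

Let L be the limit and take ln: ln L = lim (2t + 4)·ln(1 - 5/t) = lim (2t + 4)·(-5/t + O(1/t²)) = -10.
Hence L = e^(-10).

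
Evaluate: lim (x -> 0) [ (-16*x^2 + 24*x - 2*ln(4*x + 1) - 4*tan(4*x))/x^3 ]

Substitution gives 0/0 (the numerator vanishes to order 3).
Expand each term to order x^3: the coefficient of x^3 in -2·ln(1 + 4x) is -128/3 and in -4·tan(4x) is -256/3.
Lower-order terms cancel with the polynomial part, so the numerator is (-128)·x^3 + o(x^3), and the limit is (-128)/(1) = -128.

-128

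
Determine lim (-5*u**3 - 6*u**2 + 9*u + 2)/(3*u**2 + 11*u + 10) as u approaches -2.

27

Since u = -2 makes numerator and denominator zero, (u + 2) divides both.
Cancelling it gives (-5*u^2 + 4*u + 1)/(3*u + 5); now plug in u = -2 to get 27.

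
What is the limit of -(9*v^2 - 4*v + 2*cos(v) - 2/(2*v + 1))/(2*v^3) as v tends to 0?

-8

Substitution gives 0/0 (the numerator vanishes to order 3).
Expand each term to order v^3: the coefficient of v^3 in 2·cos(v) is 0 and in -2·1/(1 + 2v) is 16.
Lower-order terms cancel with the polynomial part, so the numerator is (16)·v^3 + o(v^3), and the limit is (16)/(-2) = -8.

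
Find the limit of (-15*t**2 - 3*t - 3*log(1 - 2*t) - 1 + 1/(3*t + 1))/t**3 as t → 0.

Substitution gives 0/0; apply L'Hôpital's rule 3 times.
After differentiating numerator and denominator 3 times the quotient is (-162/(3*t + 1)^4 - 48/(2*t - 1)^3)/(6); at t = 0 this is -19.

-19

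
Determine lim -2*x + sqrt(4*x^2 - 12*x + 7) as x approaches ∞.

This has the form ∞ − ∞. Multiply and divide by the conjugate √(4*x^2 - 12*x + 7) + 2x.
That gives (-12x + 7) / (√(4*x^2 - 12*x + 7) + 2x).
Divide numerator and denominator by x: the limit is -12/(2·2) = -3.

-3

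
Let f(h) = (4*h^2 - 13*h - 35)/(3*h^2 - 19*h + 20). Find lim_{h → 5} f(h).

Since h = 5 makes numerator and denominator zero, (h - 5) divides both.
Cancelling it gives (4*h + 7)/(3*h - 4); now plug in h = 5 to get 27/11.

27/11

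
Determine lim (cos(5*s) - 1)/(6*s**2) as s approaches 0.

Direct substitution gives 0/0.
Apply L'Hôpital: lim (-5*sin(5*s))/(12*s), still 0/0.
After 2 applications of L'Hôpital's rule the quotient is (-25*cos(5*s))/(12); substituting s = 0 gives -25/12.

-25/12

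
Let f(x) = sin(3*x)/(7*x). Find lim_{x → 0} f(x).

3/7

Substitution gives 0/0.
Write it as (3/7)·sin(3x)/(3x); since sin(u)/u → 1, the limit is 3/7.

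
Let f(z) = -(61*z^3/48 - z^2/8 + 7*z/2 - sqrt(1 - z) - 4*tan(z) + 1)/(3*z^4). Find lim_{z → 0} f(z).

Substitution gives 0/0 (the numerator vanishes to order 4).
Expand each term to order z^4: the coefficient of z^4 in -4·tan(z) is 0 and in −√(1 - z) is 5/128.
Lower-order terms cancel with the polynomial part, so the numerator is (5/128)·z^4 + o(z^4), and the limit is (5/128)/(-3) = -5/384.

-5/384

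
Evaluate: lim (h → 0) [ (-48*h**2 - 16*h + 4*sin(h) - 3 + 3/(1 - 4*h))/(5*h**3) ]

Substitution gives 0/0; apply L'Hôpital's rule 3 times.
After differentiating numerator and denominator 3 times the quotient is (-4*cos(h) + 1152/(4*h - 1)^4)/(30); at h = 0 this is 574/15.

574/15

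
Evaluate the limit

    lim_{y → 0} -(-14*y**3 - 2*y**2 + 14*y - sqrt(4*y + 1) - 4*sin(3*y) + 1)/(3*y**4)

Substitution gives 0/0 (the numerator vanishes to order 4).
Expand each term to order y^4: the coefficient of y^4 in −√(1 + 4y) is 10 and in -4·sin(3y) is 0.
Lower-order terms cancel with the polynomial part, so the numerator is (10)·y^4 + o(y^4), and the limit is (10)/(-3) = -10/3.

-10/3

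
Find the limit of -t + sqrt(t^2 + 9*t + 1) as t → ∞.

9/2

This has the form ∞ − ∞. Multiply and divide by the conjugate √(t^2 + 9*t + 1) + t.
That gives (9t + 1) / (√(t^2 + 9*t + 1) + t).
Divide numerator and denominator by t: the limit is 9/(2·1) = 9/2.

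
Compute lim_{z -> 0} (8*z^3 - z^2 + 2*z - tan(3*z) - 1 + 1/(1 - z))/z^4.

1

Substitution gives 0/0 (the numerator vanishes to order 4).
Expand each term to order z^4: the coefficient of z^4 in 1/(1 - z) is 1 and in −tan(3z) is 0.
Lower-order terms cancel with the polynomial part, so the numerator is (1)·z^4 + o(z^4), and the limit is (1)/(1) = 1.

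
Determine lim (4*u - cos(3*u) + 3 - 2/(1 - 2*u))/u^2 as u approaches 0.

-7/2

Substitution gives 0/0 (the numerator vanishes to order 2).
Expand each term to order u^2: the coefficient of u^2 in −cos(3u) is 9/2 and in -2·1/(1 - 2u) is -8.
Lower-order terms cancel with the polynomial part, so the numerator is (-7/2)·u^2 + o(u^2), and the limit is (-7/2)/(1) = -7/2.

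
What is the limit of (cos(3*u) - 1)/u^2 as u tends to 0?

Direct substitution gives 0/0.
Apply L'Hôpital: lim (-3*sin(3*u))/(2*u), still 0/0.
After 2 applications of L'Hôpital's rule the quotient is (-9*cos(3*u))/(2); substituting u = 0 gives -9/2.

-9/2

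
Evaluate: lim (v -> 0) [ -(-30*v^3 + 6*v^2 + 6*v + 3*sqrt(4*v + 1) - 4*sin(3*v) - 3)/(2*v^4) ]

Substitution gives 0/0 (the numerator vanishes to order 4).
Expand each term to order v^4: the coefficient of v^4 in -4·sin(3v) is 0 and in 3·√(1 + 4v) is -30.
Lower-order terms cancel with the polynomial part, so the numerator is (-30)·v^4 + o(v^4), and the limit is (-30)/(-2) = 15.

15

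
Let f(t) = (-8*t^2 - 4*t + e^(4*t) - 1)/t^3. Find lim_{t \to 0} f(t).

32/3

Direct substitution gives 0/0.
Apply L'Hôpital: lim (-16*t + 4*e^(4*t) - 4)/(3*t^2), still 0/0.
Apply L'Hôpital: lim (16*e^(4*t) - 16)/(6*t), still 0/0.
After 3 applications of L'Hôpital's rule the quotient is (64*e^(4*t))/(6); substituting t = 0 gives 32/3.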